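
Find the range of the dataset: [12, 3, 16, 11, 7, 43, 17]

40

Step 1: Identify the maximum value: max = 43
Step 2: Identify the minimum value: min = 3
Step 3: Range = max - min = 43 - 3 = 40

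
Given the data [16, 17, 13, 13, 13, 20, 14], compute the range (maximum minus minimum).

7

Step 1: Identify the maximum value: max = 20
Step 2: Identify the minimum value: min = 13
Step 3: Range = max - min = 20 - 13 = 7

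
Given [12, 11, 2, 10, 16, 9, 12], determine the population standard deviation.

3.9538

Step 1: Compute the mean: 10.2857
Step 2: Sum of squared deviations from the mean: 109.4286
Step 3: Population variance = 109.4286 / 7 = 15.6327
Step 4: Standard deviation = sqrt(15.6327) = 3.9538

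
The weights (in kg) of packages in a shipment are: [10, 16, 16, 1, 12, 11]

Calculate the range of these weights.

15

Step 1: Identify the maximum value: max = 16
Step 2: Identify the minimum value: min = 1
Step 3: Range = max - min = 16 - 1 = 15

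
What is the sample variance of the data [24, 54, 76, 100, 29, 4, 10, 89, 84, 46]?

1188.0444

Step 1: Compute the mean: (24 + 54 + 76 + 100 + 29 + 4 + 10 + 89 + 84 + 46) / 10 = 51.6
Step 2: Compute squared deviations from the mean:
  (24 - 51.6)^2 = 761.76
  (54 - 51.6)^2 = 5.76
  (76 - 51.6)^2 = 595.36
  (100 - 51.6)^2 = 2342.56
  (29 - 51.6)^2 = 510.76
  (4 - 51.6)^2 = 2265.76
  (10 - 51.6)^2 = 1730.56
  (89 - 51.6)^2 = 1398.76
  (84 - 51.6)^2 = 1049.76
  (46 - 51.6)^2 = 31.36
Step 3: Sum of squared deviations = 10692.4
Step 4: Sample variance = 10692.4 / 9 = 1188.0444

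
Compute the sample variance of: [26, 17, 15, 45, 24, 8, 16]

142.2857

Step 1: Compute the mean: (26 + 17 + 15 + 45 + 24 + 8 + 16) / 7 = 21.5714
Step 2: Compute squared deviations from the mean:
  (26 - 21.5714)^2 = 19.6122
  (17 - 21.5714)^2 = 20.898
  (15 - 21.5714)^2 = 43.1837
  (45 - 21.5714)^2 = 548.898
  (24 - 21.5714)^2 = 5.898
  (8 - 21.5714)^2 = 184.1837
  (16 - 21.5714)^2 = 31.0408
Step 3: Sum of squared deviations = 853.7143
Step 4: Sample variance = 853.7143 / 6 = 142.2857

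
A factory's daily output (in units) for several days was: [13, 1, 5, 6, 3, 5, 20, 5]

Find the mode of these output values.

5

Step 1: Count the frequency of each value:
  1: appears 1 time(s)
  3: appears 1 time(s)
  5: appears 3 time(s)
  6: appears 1 time(s)
  13: appears 1 time(s)
  20: appears 1 time(s)
Step 2: The value 5 appears most frequently (3 times).
Step 3: Mode = 5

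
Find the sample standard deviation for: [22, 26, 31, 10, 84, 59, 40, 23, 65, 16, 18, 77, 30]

24.5174

Step 1: Compute the mean: 38.5385
Step 2: Sum of squared deviations from the mean: 7213.2308
Step 3: Sample variance = 7213.2308 / 12 = 601.1026
Step 4: Standard deviation = sqrt(601.1026) = 24.5174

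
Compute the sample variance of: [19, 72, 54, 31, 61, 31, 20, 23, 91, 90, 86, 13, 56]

826.1923

Step 1: Compute the mean: (19 + 72 + 54 + 31 + 61 + 31 + 20 + 23 + 91 + 90 + 86 + 13 + 56) / 13 = 49.7692
Step 2: Compute squared deviations from the mean:
  (19 - 49.7692)^2 = 946.7456
  (72 - 49.7692)^2 = 494.2071
  (54 - 49.7692)^2 = 17.8994
  (31 - 49.7692)^2 = 352.284
  (61 - 49.7692)^2 = 126.1302
  (31 - 49.7692)^2 = 352.284
  (20 - 49.7692)^2 = 886.2071
  (23 - 49.7692)^2 = 716.5917
  (91 - 49.7692)^2 = 1699.9763
  (90 - 49.7692)^2 = 1618.5148
  (86 - 49.7692)^2 = 1312.6686
  (13 - 49.7692)^2 = 1351.9763
  (56 - 49.7692)^2 = 38.8225
Step 3: Sum of squared deviations = 9914.3077
Step 4: Sample variance = 9914.3077 / 12 = 826.1923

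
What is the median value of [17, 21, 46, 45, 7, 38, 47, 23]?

30.5

Step 1: Sort the data in ascending order: [7, 17, 21, 23, 38, 45, 46, 47]
Step 2: The number of values is n = 8.
Step 3: Since n is even, the median is the average of positions 4 and 5:
  Median = (23 + 38) / 2 = 30.5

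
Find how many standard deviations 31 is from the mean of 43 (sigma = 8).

-1.5

Step 1: Recall the z-score formula: z = (x - mu) / sigma
Step 2: Substitute values: z = (31 - 43) / 8
Step 3: z = -12 / 8 = -1.5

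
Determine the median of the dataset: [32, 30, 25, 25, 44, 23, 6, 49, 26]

26

Step 1: Sort the data in ascending order: [6, 23, 25, 25, 26, 30, 32, 44, 49]
Step 2: The number of values is n = 9.
Step 3: Since n is odd, the median is the middle value at position 5: 26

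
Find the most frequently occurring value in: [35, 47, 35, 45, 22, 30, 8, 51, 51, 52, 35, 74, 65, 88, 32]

35

Step 1: Count the frequency of each value:
  8: appears 1 time(s)
  22: appears 1 time(s)
  30: appears 1 time(s)
  32: appears 1 time(s)
  35: appears 3 time(s)
  45: appears 1 time(s)
  47: appears 1 time(s)
  51: appears 2 time(s)
  52: appears 1 time(s)
  65: appears 1 time(s)
  74: appears 1 time(s)
  88: appears 1 time(s)
Step 2: The value 35 appears most frequently (3 times).
Step 3: Mode = 35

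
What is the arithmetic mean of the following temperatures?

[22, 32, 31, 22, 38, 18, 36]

28.4286

Step 1: Sum all values: 22 + 32 + 31 + 22 + 38 + 18 + 36 = 199
Step 2: Count the number of values: n = 7
Step 3: Mean = sum / n = 199 / 7 = 28.4286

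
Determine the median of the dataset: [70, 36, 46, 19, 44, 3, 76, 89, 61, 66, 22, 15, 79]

46

Step 1: Sort the data in ascending order: [3, 15, 19, 22, 36, 44, 46, 61, 66, 70, 76, 79, 89]
Step 2: The number of values is n = 13.
Step 3: Since n is odd, the median is the middle value at position 7: 46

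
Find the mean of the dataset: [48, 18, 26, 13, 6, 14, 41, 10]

22

Step 1: Sum all values: 48 + 18 + 26 + 13 + 6 + 14 + 41 + 10 = 176
Step 2: Count the number of values: n = 8
Step 3: Mean = sum / n = 176 / 8 = 22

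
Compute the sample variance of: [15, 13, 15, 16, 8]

10.3

Step 1: Compute the mean: (15 + 13 + 15 + 16 + 8) / 5 = 13.4
Step 2: Compute squared deviations from the mean:
  (15 - 13.4)^2 = 2.56
  (13 - 13.4)^2 = 0.16
  (15 - 13.4)^2 = 2.56
  (16 - 13.4)^2 = 6.76
  (8 - 13.4)^2 = 29.16
Step 3: Sum of squared deviations = 41.2
Step 4: Sample variance = 41.2 / 4 = 10.3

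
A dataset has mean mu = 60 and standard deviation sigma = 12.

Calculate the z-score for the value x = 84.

2

Step 1: Recall the z-score formula: z = (x - mu) / sigma
Step 2: Substitute values: z = (84 - 60) / 12
Step 3: z = 24 / 12 = 2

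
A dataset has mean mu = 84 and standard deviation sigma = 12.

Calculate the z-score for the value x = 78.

-0.5

Step 1: Recall the z-score formula: z = (x - mu) / sigma
Step 2: Substitute values: z = (78 - 84) / 12
Step 3: z = -6 / 12 = -0.5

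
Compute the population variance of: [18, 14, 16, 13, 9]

9.2

Step 1: Compute the mean: (18 + 14 + 16 + 13 + 9) / 5 = 14
Step 2: Compute squared deviations from the mean:
  (18 - 14)^2 = 16
  (14 - 14)^2 = 0
  (16 - 14)^2 = 4
  (13 - 14)^2 = 1
  (9 - 14)^2 = 25
Step 3: Sum of squared deviations = 46
Step 4: Population variance = 46 / 5 = 9.2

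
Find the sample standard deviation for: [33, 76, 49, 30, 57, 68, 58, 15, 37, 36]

18.9294

Step 1: Compute the mean: 45.9
Step 2: Sum of squared deviations from the mean: 3224.9
Step 3: Sample variance = 3224.9 / 9 = 358.3222
Step 4: Standard deviation = sqrt(358.3222) = 18.9294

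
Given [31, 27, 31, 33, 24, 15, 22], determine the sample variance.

40.1429

Step 1: Compute the mean: (31 + 27 + 31 + 33 + 24 + 15 + 22) / 7 = 26.1429
Step 2: Compute squared deviations from the mean:
  (31 - 26.1429)^2 = 23.5918
  (27 - 26.1429)^2 = 0.7347
  (31 - 26.1429)^2 = 23.5918
  (33 - 26.1429)^2 = 47.0204
  (24 - 26.1429)^2 = 4.5918
  (15 - 26.1429)^2 = 124.1633
  (22 - 26.1429)^2 = 17.1633
Step 3: Sum of squared deviations = 240.8571
Step 4: Sample variance = 240.8571 / 6 = 40.1429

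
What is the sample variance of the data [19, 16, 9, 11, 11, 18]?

17.6

Step 1: Compute the mean: (19 + 16 + 9 + 11 + 11 + 18) / 6 = 14
Step 2: Compute squared deviations from the mean:
  (19 - 14)^2 = 25
  (16 - 14)^2 = 4
  (9 - 14)^2 = 25
  (11 - 14)^2 = 9
  (11 - 14)^2 = 9
  (18 - 14)^2 = 16
Step 3: Sum of squared deviations = 88
Step 4: Sample variance = 88 / 5 = 17.6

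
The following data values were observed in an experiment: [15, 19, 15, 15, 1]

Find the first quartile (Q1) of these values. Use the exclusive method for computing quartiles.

8

Step 1: Sort the data: [1, 15, 15, 15, 19]
Step 2: n = 5
Step 3: Using the exclusive quartile method:
  Q1 = 8
  Q2 (median) = 15
  Q3 = 17
  IQR = Q3 - Q1 = 17 - 8 = 9
Step 4: Q1 = 8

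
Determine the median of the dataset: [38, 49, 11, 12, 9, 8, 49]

12

Step 1: Sort the data in ascending order: [8, 9, 11, 12, 38, 49, 49]
Step 2: The number of values is n = 7.
Step 3: Since n is odd, the median is the middle value at position 4: 12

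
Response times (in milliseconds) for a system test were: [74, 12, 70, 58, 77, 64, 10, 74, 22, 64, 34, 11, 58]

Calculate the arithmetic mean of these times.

48.3077

Step 1: Sum all values: 74 + 12 + 70 + 58 + 77 + 64 + 10 + 74 + 22 + 64 + 34 + 11 + 58 = 628
Step 2: Count the number of values: n = 13
Step 3: Mean = sum / n = 628 / 13 = 48.3077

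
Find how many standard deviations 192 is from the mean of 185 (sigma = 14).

0.5

Step 1: Recall the z-score formula: z = (x - mu) / sigma
Step 2: Substitute values: z = (192 - 185) / 14
Step 3: z = 7 / 14 = 0.5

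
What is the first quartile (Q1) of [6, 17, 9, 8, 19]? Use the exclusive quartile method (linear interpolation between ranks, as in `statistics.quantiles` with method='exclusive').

7

Step 1: Sort the data: [6, 8, 9, 17, 19]
Step 2: n = 5
Step 3: Using the exclusive quartile method:
  Q1 = 7
  Q2 (median) = 9
  Q3 = 18
  IQR = Q3 - Q1 = 18 - 7 = 11
Step 4: Q1 = 7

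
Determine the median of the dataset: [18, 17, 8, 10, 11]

11

Step 1: Sort the data in ascending order: [8, 10, 11, 17, 18]
Step 2: The number of values is n = 5.
Step 3: Since n is odd, the median is the middle value at position 3: 11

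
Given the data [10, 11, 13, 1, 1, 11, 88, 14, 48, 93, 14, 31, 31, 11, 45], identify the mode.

11

Step 1: Count the frequency of each value:
  1: appears 2 time(s)
  10: appears 1 time(s)
  11: appears 3 time(s)
  13: appears 1 time(s)
  14: appears 2 time(s)
  31: appears 2 time(s)
  45: appears 1 time(s)
  48: appears 1 time(s)
  88: appears 1 time(s)
  93: appears 1 time(s)
Step 2: The value 11 appears most frequently (3 times).
Step 3: Mode = 11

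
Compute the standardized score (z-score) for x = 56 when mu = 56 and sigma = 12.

0

Step 1: Recall the z-score formula: z = (x - mu) / sigma
Step 2: Substitute values: z = (56 - 56) / 12
Step 3: z = 0 / 12 = 0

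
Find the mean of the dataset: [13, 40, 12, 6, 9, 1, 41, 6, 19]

16.3333

Step 1: Sum all values: 13 + 40 + 12 + 6 + 9 + 1 + 41 + 6 + 19 = 147
Step 2: Count the number of values: n = 9
Step 3: Mean = sum / n = 147 / 9 = 16.3333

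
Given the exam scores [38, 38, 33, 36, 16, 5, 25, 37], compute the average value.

28.5

Step 1: Sum all values: 38 + 38 + 33 + 36 + 16 + 5 + 25 + 37 = 228
Step 2: Count the number of values: n = 8
Step 3: Mean = sum / n = 228 / 8 = 28.5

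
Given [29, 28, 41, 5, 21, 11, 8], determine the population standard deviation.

12.1638

Step 1: Compute the mean: 20.4286
Step 2: Sum of squared deviations from the mean: 1035.7143
Step 3: Population variance = 1035.7143 / 7 = 147.9592
Step 4: Standard deviation = sqrt(147.9592) = 12.1638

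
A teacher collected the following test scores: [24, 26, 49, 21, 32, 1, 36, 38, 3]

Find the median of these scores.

26

Step 1: Sort the data in ascending order: [1, 3, 21, 24, 26, 32, 36, 38, 49]
Step 2: The number of values is n = 9.
Step 3: Since n is odd, the median is the middle value at position 5: 26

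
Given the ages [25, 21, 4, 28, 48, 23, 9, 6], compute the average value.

20.5

Step 1: Sum all values: 25 + 21 + 4 + 28 + 48 + 23 + 9 + 6 = 164
Step 2: Count the number of values: n = 8
Step 3: Mean = sum / n = 164 / 8 = 20.5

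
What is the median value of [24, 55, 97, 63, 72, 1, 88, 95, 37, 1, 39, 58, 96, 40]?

56.5

Step 1: Sort the data in ascending order: [1, 1, 24, 37, 39, 40, 55, 58, 63, 72, 88, 95, 96, 97]
Step 2: The number of values is n = 14.
Step 3: Since n is even, the median is the average of positions 7 and 8:
  Median = (55 + 58) / 2 = 56.5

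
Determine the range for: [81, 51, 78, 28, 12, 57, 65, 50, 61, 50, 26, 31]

69

Step 1: Identify the maximum value: max = 81
Step 2: Identify the minimum value: min = 12
Step 3: Range = max - min = 81 - 12 = 69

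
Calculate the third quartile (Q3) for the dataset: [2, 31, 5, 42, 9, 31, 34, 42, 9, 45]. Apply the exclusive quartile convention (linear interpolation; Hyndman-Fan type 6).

42

Step 1: Sort the data: [2, 5, 9, 9, 31, 31, 34, 42, 42, 45]
Step 2: n = 10
Step 3: Using the exclusive quartile method:
  Q1 = 8
  Q2 (median) = 31
  Q3 = 42
  IQR = Q3 - Q1 = 42 - 8 = 34
Step 4: Q3 = 42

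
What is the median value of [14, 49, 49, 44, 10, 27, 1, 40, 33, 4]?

30

Step 1: Sort the data in ascending order: [1, 4, 10, 14, 27, 33, 40, 44, 49, 49]
Step 2: The number of values is n = 10.
Step 3: Since n is even, the median is the average of positions 5 and 6:
  Median = (27 + 33) / 2 = 30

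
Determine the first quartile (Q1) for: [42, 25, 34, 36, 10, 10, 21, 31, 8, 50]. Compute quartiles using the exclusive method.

10

Step 1: Sort the data: [8, 10, 10, 21, 25, 31, 34, 36, 42, 50]
Step 2: n = 10
Step 3: Using the exclusive quartile method:
  Q1 = 10
  Q2 (median) = 28
  Q3 = 37.5
  IQR = Q3 - Q1 = 37.5 - 10 = 27.5
Step 4: Q1 = 10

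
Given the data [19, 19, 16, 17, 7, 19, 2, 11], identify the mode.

19

Step 1: Count the frequency of each value:
  2: appears 1 time(s)
  7: appears 1 time(s)
  11: appears 1 time(s)
  16: appears 1 time(s)
  17: appears 1 time(s)
  19: appears 3 time(s)
Step 2: The value 19 appears most frequently (3 times).
Step 3: Mode = 19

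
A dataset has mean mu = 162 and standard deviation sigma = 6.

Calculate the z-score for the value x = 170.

1.3333

Step 1: Recall the z-score formula: z = (x - mu) / sigma
Step 2: Substitute values: z = (170 - 162) / 6
Step 3: z = 8 / 6 = 1.3333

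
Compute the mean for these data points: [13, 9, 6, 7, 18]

10.6

Step 1: Sum all values: 13 + 9 + 6 + 7 + 18 = 53
Step 2: Count the number of values: n = 5
Step 3: Mean = sum / n = 53 / 5 = 10.6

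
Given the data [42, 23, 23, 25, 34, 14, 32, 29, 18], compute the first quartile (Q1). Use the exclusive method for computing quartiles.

20.5

Step 1: Sort the data: [14, 18, 23, 23, 25, 29, 32, 34, 42]
Step 2: n = 9
Step 3: Using the exclusive quartile method:
  Q1 = 20.5
  Q2 (median) = 25
  Q3 = 33
  IQR = Q3 - Q1 = 33 - 20.5 = 12.5
Step 4: Q1 = 20.5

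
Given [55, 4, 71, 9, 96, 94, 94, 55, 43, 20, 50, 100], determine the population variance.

1086.2431

Step 1: Compute the mean: (55 + 4 + 71 + 9 + 96 + 94 + 94 + 55 + 43 + 20 + 50 + 100) / 12 = 57.5833
Step 2: Compute squared deviations from the mean:
  (55 - 57.5833)^2 = 6.6736
  (4 - 57.5833)^2 = 2871.1736
  (71 - 57.5833)^2 = 180.0069
  (9 - 57.5833)^2 = 2360.3403
  (96 - 57.5833)^2 = 1475.8403
  (94 - 57.5833)^2 = 1326.1736
  (94 - 57.5833)^2 = 1326.1736
  (55 - 57.5833)^2 = 6.6736
  (43 - 57.5833)^2 = 212.6736
  (20 - 57.5833)^2 = 1412.5069
  (50 - 57.5833)^2 = 57.5069
  (100 - 57.5833)^2 = 1799.1736
Step 3: Sum of squared deviations = 13034.9167
Step 4: Population variance = 13034.9167 / 12 = 1086.2431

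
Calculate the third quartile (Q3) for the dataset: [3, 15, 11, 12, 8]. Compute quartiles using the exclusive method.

13.5

Step 1: Sort the data: [3, 8, 11, 12, 15]
Step 2: n = 5
Step 3: Using the exclusive quartile method:
  Q1 = 5.5
  Q2 (median) = 11
  Q3 = 13.5
  IQR = Q3 - Q1 = 13.5 - 5.5 = 8
Step 4: Q3 = 13.5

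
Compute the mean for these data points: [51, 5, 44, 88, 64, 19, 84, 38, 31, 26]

45

Step 1: Sum all values: 51 + 5 + 44 + 88 + 64 + 19 + 84 + 38 + 31 + 26 = 450
Step 2: Count the number of values: n = 10
Step 3: Mean = sum / n = 450 / 10 = 45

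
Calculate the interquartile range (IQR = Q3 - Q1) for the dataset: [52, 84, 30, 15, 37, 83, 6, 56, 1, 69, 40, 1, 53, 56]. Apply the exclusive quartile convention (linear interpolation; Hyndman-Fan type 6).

46.5

Step 1: Sort the data: [1, 1, 6, 15, 30, 37, 40, 52, 53, 56, 56, 69, 83, 84]
Step 2: n = 14
Step 3: Using the exclusive quartile method:
  Q1 = 12.75
  Q2 (median) = 46
  Q3 = 59.25
  IQR = Q3 - Q1 = 59.25 - 12.75 = 46.5
Step 4: IQR = 46.5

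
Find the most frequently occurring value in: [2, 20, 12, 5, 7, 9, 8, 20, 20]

20

Step 1: Count the frequency of each value:
  2: appears 1 time(s)
  5: appears 1 time(s)
  7: appears 1 time(s)
  8: appears 1 time(s)
  9: appears 1 time(s)
  12: appears 1 time(s)
  20: appears 3 time(s)
Step 2: The value 20 appears most frequently (3 times).
Step 3: Mode = 20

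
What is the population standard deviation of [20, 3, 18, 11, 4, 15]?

6.5171

Step 1: Compute the mean: 11.8333
Step 2: Sum of squared deviations from the mean: 254.8333
Step 3: Population variance = 254.8333 / 6 = 42.4722
Step 4: Standard deviation = sqrt(42.4722) = 6.5171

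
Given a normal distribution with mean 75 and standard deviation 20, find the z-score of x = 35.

-2

Step 1: Recall the z-score formula: z = (x - mu) / sigma
Step 2: Substitute values: z = (35 - 75) / 20
Step 3: z = -40 / 20 = -2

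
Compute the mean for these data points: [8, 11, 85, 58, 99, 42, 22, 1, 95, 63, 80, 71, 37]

51.6923

Step 1: Sum all values: 8 + 11 + 85 + 58 + 99 + 42 + 22 + 1 + 95 + 63 + 80 + 71 + 37 = 672
Step 2: Count the number of values: n = 13
Step 3: Mean = sum / n = 672 / 13 = 51.6923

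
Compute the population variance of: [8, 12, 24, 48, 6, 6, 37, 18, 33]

205.1111

Step 1: Compute the mean: (8 + 12 + 24 + 48 + 6 + 6 + 37 + 18 + 33) / 9 = 21.3333
Step 2: Compute squared deviations from the mean:
  (8 - 21.3333)^2 = 177.7778
  (12 - 21.3333)^2 = 87.1111
  (24 - 21.3333)^2 = 7.1111
  (48 - 21.3333)^2 = 711.1111
  (6 - 21.3333)^2 = 235.1111
  (6 - 21.3333)^2 = 235.1111
  (37 - 21.3333)^2 = 245.4444
  (18 - 21.3333)^2 = 11.1111
  (33 - 21.3333)^2 = 136.1111
Step 3: Sum of squared deviations = 1846
Step 4: Population variance = 1846 / 9 = 205.1111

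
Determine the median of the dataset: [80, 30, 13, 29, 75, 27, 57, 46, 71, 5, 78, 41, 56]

46

Step 1: Sort the data in ascending order: [5, 13, 27, 29, 30, 41, 46, 56, 57, 71, 75, 78, 80]
Step 2: The number of values is n = 13.
Step 3: Since n is odd, the median is the middle value at position 7: 46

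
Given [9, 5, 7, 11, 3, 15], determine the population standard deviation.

3.9441

Step 1: Compute the mean: 8.3333
Step 2: Sum of squared deviations from the mean: 93.3333
Step 3: Population variance = 93.3333 / 6 = 15.5556
Step 4: Standard deviation = sqrt(15.5556) = 3.9441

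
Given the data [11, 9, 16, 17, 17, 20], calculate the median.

16.5

Step 1: Sort the data in ascending order: [9, 11, 16, 17, 17, 20]
Step 2: The number of values is n = 6.
Step 3: Since n is even, the median is the average of positions 3 and 4:
  Median = (16 + 17) / 2 = 16.5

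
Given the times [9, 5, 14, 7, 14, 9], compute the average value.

9.6667

Step 1: Sum all values: 9 + 5 + 14 + 7 + 14 + 9 = 58
Step 2: Count the number of values: n = 6
Step 3: Mean = sum / n = 58 / 6 = 9.6667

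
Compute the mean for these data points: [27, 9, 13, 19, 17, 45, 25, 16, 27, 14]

21.2

Step 1: Sum all values: 27 + 9 + 13 + 19 + 17 + 45 + 25 + 16 + 27 + 14 = 212
Step 2: Count the number of values: n = 10
Step 3: Mean = sum / n = 212 / 10 = 21.2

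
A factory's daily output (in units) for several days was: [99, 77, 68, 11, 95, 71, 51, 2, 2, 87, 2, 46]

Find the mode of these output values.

2

Step 1: Count the frequency of each value:
  2: appears 3 time(s)
  11: appears 1 time(s)
  46: appears 1 time(s)
  51: appears 1 time(s)
  68: appears 1 time(s)
  71: appears 1 time(s)
  77: appears 1 time(s)
  87: appears 1 time(s)
  95: appears 1 time(s)
  99: appears 1 time(s)
Step 2: The value 2 appears most frequently (3 times).
Step 3: Mode = 2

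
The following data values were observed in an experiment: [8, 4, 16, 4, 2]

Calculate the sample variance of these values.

31.2

Step 1: Compute the mean: (8 + 4 + 16 + 4 + 2) / 5 = 6.8
Step 2: Compute squared deviations from the mean:
  (8 - 6.8)^2 = 1.44
  (4 - 6.8)^2 = 7.84
  (16 - 6.8)^2 = 84.64
  (4 - 6.8)^2 = 7.84
  (2 - 6.8)^2 = 23.04
Step 3: Sum of squared deviations = 124.8
Step 4: Sample variance = 124.8 / 4 = 31.2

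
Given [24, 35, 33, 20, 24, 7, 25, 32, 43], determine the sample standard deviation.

10.3199

Step 1: Compute the mean: 27
Step 2: Sum of squared deviations from the mean: 852
Step 3: Sample variance = 852 / 8 = 106.5
Step 4: Standard deviation = sqrt(106.5) = 10.3199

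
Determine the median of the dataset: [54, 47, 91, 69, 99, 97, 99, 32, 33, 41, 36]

54

Step 1: Sort the data in ascending order: [32, 33, 36, 41, 47, 54, 69, 91, 97, 99, 99]
Step 2: The number of values is n = 11.
Step 3: Since n is odd, the median is the middle value at position 6: 54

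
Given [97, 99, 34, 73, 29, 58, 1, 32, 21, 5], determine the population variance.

1123.09

Step 1: Compute the mean: (97 + 99 + 34 + 73 + 29 + 58 + 1 + 32 + 21 + 5) / 10 = 44.9
Step 2: Compute squared deviations from the mean:
  (97 - 44.9)^2 = 2714.41
  (99 - 44.9)^2 = 2926.81
  (34 - 44.9)^2 = 118.81
  (73 - 44.9)^2 = 789.61
  (29 - 44.9)^2 = 252.81
  (58 - 44.9)^2 = 171.61
  (1 - 44.9)^2 = 1927.21
  (32 - 44.9)^2 = 166.41
  (21 - 44.9)^2 = 571.21
  (5 - 44.9)^2 = 1592.01
Step 3: Sum of squared deviations = 11230.9
Step 4: Population variance = 11230.9 / 10 = 1123.09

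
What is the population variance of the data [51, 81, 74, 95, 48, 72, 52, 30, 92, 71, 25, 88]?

504.9097

Step 1: Compute the mean: (51 + 81 + 74 + 95 + 48 + 72 + 52 + 30 + 92 + 71 + 25 + 88) / 12 = 64.9167
Step 2: Compute squared deviations from the mean:
  (51 - 64.9167)^2 = 193.6736
  (81 - 64.9167)^2 = 258.6736
  (74 - 64.9167)^2 = 82.5069
  (95 - 64.9167)^2 = 905.0069
  (48 - 64.9167)^2 = 286.1736
  (72 - 64.9167)^2 = 50.1736
  (52 - 64.9167)^2 = 166.8403
  (30 - 64.9167)^2 = 1219.1736
  (92 - 64.9167)^2 = 733.5069
  (71 - 64.9167)^2 = 37.0069
  (25 - 64.9167)^2 = 1593.3403
  (88 - 64.9167)^2 = 532.8403
Step 3: Sum of squared deviations = 6058.9167
Step 4: Population variance = 6058.9167 / 12 = 504.9097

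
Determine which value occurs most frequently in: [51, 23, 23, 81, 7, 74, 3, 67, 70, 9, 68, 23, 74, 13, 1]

23

Step 1: Count the frequency of each value:
  1: appears 1 time(s)
  3: appears 1 time(s)
  7: appears 1 time(s)
  9: appears 1 time(s)
  13: appears 1 time(s)
  23: appears 3 time(s)
  51: appears 1 time(s)
  67: appears 1 time(s)
  68: appears 1 time(s)
  70: appears 1 time(s)
  74: appears 2 time(s)
  81: appears 1 time(s)
Step 2: The value 23 appears most frequently (3 times).
Step 3: Mode = 23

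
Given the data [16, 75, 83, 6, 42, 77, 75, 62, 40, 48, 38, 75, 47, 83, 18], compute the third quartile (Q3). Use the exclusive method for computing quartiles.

75

Step 1: Sort the data: [6, 16, 18, 38, 40, 42, 47, 48, 62, 75, 75, 75, 77, 83, 83]
Step 2: n = 15
Step 3: Using the exclusive quartile method:
  Q1 = 38
  Q2 (median) = 48
  Q3 = 75
  IQR = Q3 - Q1 = 75 - 38 = 37
Step 4: Q3 = 75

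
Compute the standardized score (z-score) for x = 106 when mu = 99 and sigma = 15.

0.4667

Step 1: Recall the z-score formula: z = (x - mu) / sigma
Step 2: Substitute values: z = (106 - 99) / 15
Step 3: z = 7 / 15 = 0.4667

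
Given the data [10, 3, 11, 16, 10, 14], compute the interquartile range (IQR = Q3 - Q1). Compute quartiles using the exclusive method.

6.25

Step 1: Sort the data: [3, 10, 10, 11, 14, 16]
Step 2: n = 6
Step 3: Using the exclusive quartile method:
  Q1 = 8.25
  Q2 (median) = 10.5
  Q3 = 14.5
  IQR = Q3 - Q1 = 14.5 - 8.25 = 6.25
Step 4: IQR = 6.25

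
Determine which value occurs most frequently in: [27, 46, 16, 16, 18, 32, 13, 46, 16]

16

Step 1: Count the frequency of each value:
  13: appears 1 time(s)
  16: appears 3 time(s)
  18: appears 1 time(s)
  27: appears 1 time(s)
  32: appears 1 time(s)
  46: appears 2 time(s)
Step 2: The value 16 appears most frequently (3 times).
Step 3: Mode = 16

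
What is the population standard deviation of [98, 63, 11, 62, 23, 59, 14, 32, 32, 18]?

26.7238

Step 1: Compute the mean: 41.2
Step 2: Sum of squared deviations from the mean: 7141.6
Step 3: Population variance = 7141.6 / 10 = 714.16
Step 4: Standard deviation = sqrt(714.16) = 26.7238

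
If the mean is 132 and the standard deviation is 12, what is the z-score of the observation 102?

-2.5

Step 1: Recall the z-score formula: z = (x - mu) / sigma
Step 2: Substitute values: z = (102 - 132) / 12
Step 3: z = -30 / 12 = -2.5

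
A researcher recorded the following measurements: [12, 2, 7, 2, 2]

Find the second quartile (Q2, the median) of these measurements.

2

Step 1: Sort the data: [2, 2, 2, 7, 12]
Step 2: n = 5
Step 3: Q2 is the median. Since n is odd, it is the middle value at position 3: 2
Step 4: Q2 = 2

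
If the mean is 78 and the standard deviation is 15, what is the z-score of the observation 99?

1.4

Step 1: Recall the z-score formula: z = (x - mu) / sigma
Step 2: Substitute values: z = (99 - 78) / 15
Step 3: z = 21 / 15 = 1.4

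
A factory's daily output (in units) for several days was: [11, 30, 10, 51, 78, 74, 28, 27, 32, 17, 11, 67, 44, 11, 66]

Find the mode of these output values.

11

Step 1: Count the frequency of each value:
  10: appears 1 time(s)
  11: appears 3 time(s)
  17: appears 1 time(s)
  27: appears 1 time(s)
  28: appears 1 time(s)
  30: appears 1 time(s)
  32: appears 1 time(s)
  44: appears 1 time(s)
  51: appears 1 time(s)
  66: appears 1 time(s)
  67: appears 1 time(s)
  74: appears 1 time(s)
  78: appears 1 time(s)
Step 2: The value 11 appears most frequently (3 times).
Step 3: Mode = 11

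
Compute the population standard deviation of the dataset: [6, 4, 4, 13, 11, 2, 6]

3.6978

Step 1: Compute the mean: 6.5714
Step 2: Sum of squared deviations from the mean: 95.7143
Step 3: Population variance = 95.7143 / 7 = 13.6735
Step 4: Standard deviation = sqrt(13.6735) = 3.6978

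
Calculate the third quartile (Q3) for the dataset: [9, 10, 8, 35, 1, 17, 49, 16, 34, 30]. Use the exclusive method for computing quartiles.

34.25

Step 1: Sort the data: [1, 8, 9, 10, 16, 17, 30, 34, 35, 49]
Step 2: n = 10
Step 3: Using the exclusive quartile method:
  Q1 = 8.75
  Q2 (median) = 16.5
  Q3 = 34.25
  IQR = Q3 - Q1 = 34.25 - 8.75 = 25.5
Step 4: Q3 = 34.25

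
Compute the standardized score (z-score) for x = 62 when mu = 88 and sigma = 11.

-2.3636

Step 1: Recall the z-score formula: z = (x - mu) / sigma
Step 2: Substitute values: z = (62 - 88) / 11
Step 3: z = -26 / 11 = -2.3636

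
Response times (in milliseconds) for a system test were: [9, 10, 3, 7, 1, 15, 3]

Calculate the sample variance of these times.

24.1429

Step 1: Compute the mean: (9 + 10 + 3 + 7 + 1 + 15 + 3) / 7 = 6.8571
Step 2: Compute squared deviations from the mean:
  (9 - 6.8571)^2 = 4.5918
  (10 - 6.8571)^2 = 9.8776
  (3 - 6.8571)^2 = 14.8776
  (7 - 6.8571)^2 = 0.0204
  (1 - 6.8571)^2 = 34.3061
  (15 - 6.8571)^2 = 66.3061
  (3 - 6.8571)^2 = 14.8776
Step 3: Sum of squared deviations = 144.8571
Step 4: Sample variance = 144.8571 / 6 = 24.1429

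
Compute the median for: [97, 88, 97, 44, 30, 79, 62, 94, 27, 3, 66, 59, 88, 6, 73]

66

Step 1: Sort the data in ascending order: [3, 6, 27, 30, 44, 59, 62, 66, 73, 79, 88, 88, 94, 97, 97]
Step 2: The number of values is n = 15.
Step 3: Since n is odd, the median is the middle value at position 8: 66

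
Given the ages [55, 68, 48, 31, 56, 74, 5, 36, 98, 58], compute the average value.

52.9

Step 1: Sum all values: 55 + 68 + 48 + 31 + 56 + 74 + 5 + 36 + 98 + 58 = 529
Step 2: Count the number of values: n = 10
Step 3: Mean = sum / n = 529 / 10 = 52.9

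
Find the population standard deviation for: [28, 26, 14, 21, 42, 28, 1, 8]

12.1552

Step 1: Compute the mean: 21
Step 2: Sum of squared deviations from the mean: 1182
Step 3: Population variance = 1182 / 8 = 147.75
Step 4: Standard deviation = sqrt(147.75) = 12.1552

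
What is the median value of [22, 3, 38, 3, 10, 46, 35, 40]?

28.5

Step 1: Sort the data in ascending order: [3, 3, 10, 22, 35, 38, 40, 46]
Step 2: The number of values is n = 8.
Step 3: Since n is even, the median is the average of positions 4 and 5:
  Median = (22 + 35) / 2 = 28.5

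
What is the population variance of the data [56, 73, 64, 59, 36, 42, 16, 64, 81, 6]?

535.01

Step 1: Compute the mean: (56 + 73 + 64 + 59 + 36 + 42 + 16 + 64 + 81 + 6) / 10 = 49.7
Step 2: Compute squared deviations from the mean:
  (56 - 49.7)^2 = 39.69
  (73 - 49.7)^2 = 542.89
  (64 - 49.7)^2 = 204.49
  (59 - 49.7)^2 = 86.49
  (36 - 49.7)^2 = 187.69
  (42 - 49.7)^2 = 59.29
  (16 - 49.7)^2 = 1135.69
  (64 - 49.7)^2 = 204.49
  (81 - 49.7)^2 = 979.69
  (6 - 49.7)^2 = 1909.69
Step 3: Sum of squared deviations = 5350.1
Step 4: Population variance = 5350.1 / 10 = 535.01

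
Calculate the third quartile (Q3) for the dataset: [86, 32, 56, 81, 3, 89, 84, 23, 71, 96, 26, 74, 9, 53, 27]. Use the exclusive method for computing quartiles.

84

Step 1: Sort the data: [3, 9, 23, 26, 27, 32, 53, 56, 71, 74, 81, 84, 86, 89, 96]
Step 2: n = 15
Step 3: Using the exclusive quartile method:
  Q1 = 26
  Q2 (median) = 56
  Q3 = 84
  IQR = Q3 - Q1 = 84 - 26 = 58
Step 4: Q3 = 84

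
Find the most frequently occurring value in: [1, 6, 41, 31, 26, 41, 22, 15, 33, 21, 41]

41

Step 1: Count the frequency of each value:
  1: appears 1 time(s)
  6: appears 1 time(s)
  15: appears 1 time(s)
  21: appears 1 time(s)
  22: appears 1 time(s)
  26: appears 1 time(s)
  31: appears 1 time(s)
  33: appears 1 time(s)
  41: appears 3 time(s)
Step 2: The value 41 appears most frequently (3 times).
Step 3: Mode = 41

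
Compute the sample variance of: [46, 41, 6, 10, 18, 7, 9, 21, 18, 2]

220.8444

Step 1: Compute the mean: (46 + 41 + 6 + 10 + 18 + 7 + 9 + 21 + 18 + 2) / 10 = 17.8
Step 2: Compute squared deviations from the mean:
  (46 - 17.8)^2 = 795.24
  (41 - 17.8)^2 = 538.24
  (6 - 17.8)^2 = 139.24
  (10 - 17.8)^2 = 60.84
  (18 - 17.8)^2 = 0.04
  (7 - 17.8)^2 = 116.64
  (9 - 17.8)^2 = 77.44
  (21 - 17.8)^2 = 10.24
  (18 - 17.8)^2 = 0.04
  (2 - 17.8)^2 = 249.64
Step 3: Sum of squared deviations = 1987.6
Step 4: Sample variance = 1987.6 / 9 = 220.8444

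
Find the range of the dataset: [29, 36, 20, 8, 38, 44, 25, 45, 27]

37

Step 1: Identify the maximum value: max = 45
Step 2: Identify the minimum value: min = 8
Step 3: Range = max - min = 45 - 8 = 37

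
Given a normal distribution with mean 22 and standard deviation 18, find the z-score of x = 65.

2.3889

Step 1: Recall the z-score formula: z = (x - mu) / sigma
Step 2: Substitute values: z = (65 - 22) / 18
Step 3: z = 43 / 18 = 2.3889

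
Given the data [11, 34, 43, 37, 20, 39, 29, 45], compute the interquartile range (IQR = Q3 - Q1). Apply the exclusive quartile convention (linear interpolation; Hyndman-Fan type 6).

19.75

Step 1: Sort the data: [11, 20, 29, 34, 37, 39, 43, 45]
Step 2: n = 8
Step 3: Using the exclusive quartile method:
  Q1 = 22.25
  Q2 (median) = 35.5
  Q3 = 42
  IQR = Q3 - Q1 = 42 - 22.25 = 19.75
Step 4: IQR = 19.75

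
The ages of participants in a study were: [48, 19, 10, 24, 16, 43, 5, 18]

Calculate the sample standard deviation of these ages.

15.1605

Step 1: Compute the mean: 22.875
Step 2: Sum of squared deviations from the mean: 1608.875
Step 3: Sample variance = 1608.875 / 7 = 229.8393
Step 4: Standard deviation = sqrt(229.8393) = 15.1605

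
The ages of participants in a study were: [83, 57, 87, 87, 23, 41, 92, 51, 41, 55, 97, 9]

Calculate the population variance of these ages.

765.5208

Step 1: Compute the mean: (83 + 57 + 87 + 87 + 23 + 41 + 92 + 51 + 41 + 55 + 97 + 9) / 12 = 60.25
Step 2: Compute squared deviations from the mean:
  (83 - 60.25)^2 = 517.5625
  (57 - 60.25)^2 = 10.5625
  (87 - 60.25)^2 = 715.5625
  (87 - 60.25)^2 = 715.5625
  (23 - 60.25)^2 = 1387.5625
  (41 - 60.25)^2 = 370.5625
  (92 - 60.25)^2 = 1008.0625
  (51 - 60.25)^2 = 85.5625
  (41 - 60.25)^2 = 370.5625
  (55 - 60.25)^2 = 27.5625
  (97 - 60.25)^2 = 1350.5625
  (9 - 60.25)^2 = 2626.5625
Step 3: Sum of squared deviations = 9186.25
Step 4: Population variance = 9186.25 / 12 = 765.5208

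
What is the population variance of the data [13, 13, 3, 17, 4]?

30.4

Step 1: Compute the mean: (13 + 13 + 3 + 17 + 4) / 5 = 10
Step 2: Compute squared deviations from the mean:
  (13 - 10)^2 = 9
  (13 - 10)^2 = 9
  (3 - 10)^2 = 49
  (17 - 10)^2 = 49
  (4 - 10)^2 = 36
Step 3: Sum of squared deviations = 152
Step 4: Population variance = 152 / 5 = 30.4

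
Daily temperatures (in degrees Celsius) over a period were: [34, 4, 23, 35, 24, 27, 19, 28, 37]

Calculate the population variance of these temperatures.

90.6667

Step 1: Compute the mean: (34 + 4 + 23 + 35 + 24 + 27 + 19 + 28 + 37) / 9 = 25.6667
Step 2: Compute squared deviations from the mean:
  (34 - 25.6667)^2 = 69.4444
  (4 - 25.6667)^2 = 469.4444
  (23 - 25.6667)^2 = 7.1111
  (35 - 25.6667)^2 = 87.1111
  (24 - 25.6667)^2 = 2.7778
  (27 - 25.6667)^2 = 1.7778
  (19 - 25.6667)^2 = 44.4444
  (28 - 25.6667)^2 = 5.4444
  (37 - 25.6667)^2 = 128.4444
Step 3: Sum of squared deviations = 816
Step 4: Population variance = 816 / 9 = 90.6667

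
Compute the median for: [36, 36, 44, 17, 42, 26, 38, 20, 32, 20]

34

Step 1: Sort the data in ascending order: [17, 20, 20, 26, 32, 36, 36, 38, 42, 44]
Step 2: The number of values is n = 10.
Step 3: Since n is even, the median is the average of positions 5 and 6:
  Median = (32 + 36) / 2 = 34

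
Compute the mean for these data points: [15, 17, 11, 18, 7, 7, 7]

11.7143

Step 1: Sum all values: 15 + 17 + 11 + 18 + 7 + 7 + 7 = 82
Step 2: Count the number of values: n = 7
Step 3: Mean = sum / n = 82 / 7 = 11.7143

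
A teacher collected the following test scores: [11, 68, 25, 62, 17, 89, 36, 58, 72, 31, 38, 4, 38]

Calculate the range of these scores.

85

Step 1: Identify the maximum value: max = 89
Step 2: Identify the minimum value: min = 4
Step 3: Range = max - min = 89 - 4 = 85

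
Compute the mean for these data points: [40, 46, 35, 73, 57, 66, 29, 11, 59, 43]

45.9

Step 1: Sum all values: 40 + 46 + 35 + 73 + 57 + 66 + 29 + 11 + 59 + 43 = 459
Step 2: Count the number of values: n = 10
Step 3: Mean = sum / n = 459 / 10 = 45.9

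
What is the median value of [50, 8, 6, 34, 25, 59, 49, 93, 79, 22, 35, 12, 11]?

34

Step 1: Sort the data in ascending order: [6, 8, 11, 12, 22, 25, 34, 35, 49, 50, 59, 79, 93]
Step 2: The number of values is n = 13.
Step 3: Since n is odd, the median is the middle value at position 7: 34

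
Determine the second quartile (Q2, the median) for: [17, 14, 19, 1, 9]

14

Step 1: Sort the data: [1, 9, 14, 17, 19]
Step 2: n = 5
Step 3: Q2 is the median. Since n is odd, it is the middle value at position 3: 14
Step 4: Q2 = 14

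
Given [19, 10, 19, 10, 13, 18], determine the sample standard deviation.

4.3551

Step 1: Compute the mean: 14.8333
Step 2: Sum of squared deviations from the mean: 94.8333
Step 3: Sample variance = 94.8333 / 5 = 18.9667
Step 4: Standard deviation = sqrt(18.9667) = 4.3551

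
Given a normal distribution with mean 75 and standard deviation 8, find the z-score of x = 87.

1.5

Step 1: Recall the z-score formula: z = (x - mu) / sigma
Step 2: Substitute values: z = (87 - 75) / 8
Step 3: z = 12 / 8 = 1.5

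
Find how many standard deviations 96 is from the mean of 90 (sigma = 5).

1.2

Step 1: Recall the z-score formula: z = (x - mu) / sigma
Step 2: Substitute values: z = (96 - 90) / 5
Step 3: z = 6 / 5 = 1.2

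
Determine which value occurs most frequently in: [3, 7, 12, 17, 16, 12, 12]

12

Step 1: Count the frequency of each value:
  3: appears 1 time(s)
  7: appears 1 time(s)
  12: appears 3 time(s)
  16: appears 1 time(s)
  17: appears 1 time(s)
Step 2: The value 12 appears most frequently (3 times).
Step 3: Mode = 12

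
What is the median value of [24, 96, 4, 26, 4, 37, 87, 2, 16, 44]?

25

Step 1: Sort the data in ascending order: [2, 4, 4, 16, 24, 26, 37, 44, 87, 96]
Step 2: The number of values is n = 10.
Step 3: Since n is even, the median is the average of positions 5 and 6:
  Median = (24 + 26) / 2 = 25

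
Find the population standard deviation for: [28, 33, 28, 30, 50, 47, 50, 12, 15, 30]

12.6574

Step 1: Compute the mean: 32.3
Step 2: Sum of squared deviations from the mean: 1602.1
Step 3: Population variance = 1602.1 / 10 = 160.21
Step 4: Standard deviation = sqrt(160.21) = 12.6574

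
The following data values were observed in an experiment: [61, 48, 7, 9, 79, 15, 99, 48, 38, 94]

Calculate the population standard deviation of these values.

31.9462

Step 1: Compute the mean: 49.8
Step 2: Sum of squared deviations from the mean: 10205.6
Step 3: Population variance = 10205.6 / 10 = 1020.56
Step 4: Standard deviation = sqrt(1020.56) = 31.9462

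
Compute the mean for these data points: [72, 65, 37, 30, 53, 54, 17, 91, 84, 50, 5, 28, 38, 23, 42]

45.9333

Step 1: Sum all values: 72 + 65 + 37 + 30 + 53 + 54 + 17 + 91 + 84 + 50 + 5 + 28 + 38 + 23 + 42 = 689
Step 2: Count the number of values: n = 15
Step 3: Mean = sum / n = 689 / 15 = 45.9333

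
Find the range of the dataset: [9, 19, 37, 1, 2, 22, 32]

36

Step 1: Identify the maximum value: max = 37
Step 2: Identify the minimum value: min = 1
Step 3: Range = max - min = 37 - 1 = 36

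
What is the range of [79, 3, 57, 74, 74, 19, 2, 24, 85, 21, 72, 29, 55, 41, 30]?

83

Step 1: Identify the maximum value: max = 85
Step 2: Identify the minimum value: min = 2
Step 3: Range = max - min = 85 - 2 = 83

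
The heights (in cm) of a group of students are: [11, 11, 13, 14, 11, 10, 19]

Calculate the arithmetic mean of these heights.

12.7143

Step 1: Sum all values: 11 + 11 + 13 + 14 + 11 + 10 + 19 = 89
Step 2: Count the number of values: n = 7
Step 3: Mean = sum / n = 89 / 7 = 12.7143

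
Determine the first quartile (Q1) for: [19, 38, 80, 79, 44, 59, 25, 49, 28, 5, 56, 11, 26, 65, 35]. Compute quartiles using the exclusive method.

25

Step 1: Sort the data: [5, 11, 19, 25, 26, 28, 35, 38, 44, 49, 56, 59, 65, 79, 80]
Step 2: n = 15
Step 3: Using the exclusive quartile method:
  Q1 = 25
  Q2 (median) = 38
  Q3 = 59
  IQR = Q3 - Q1 = 59 - 25 = 34
Step 4: Q1 = 25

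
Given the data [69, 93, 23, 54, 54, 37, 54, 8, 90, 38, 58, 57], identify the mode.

54

Step 1: Count the frequency of each value:
  8: appears 1 time(s)
  23: appears 1 time(s)
  37: appears 1 time(s)
  38: appears 1 time(s)
  54: appears 3 time(s)
  57: appears 1 time(s)
  58: appears 1 time(s)
  69: appears 1 time(s)
  90: appears 1 time(s)
  93: appears 1 time(s)
Step 2: The value 54 appears most frequently (3 times).
Step 3: Mode = 54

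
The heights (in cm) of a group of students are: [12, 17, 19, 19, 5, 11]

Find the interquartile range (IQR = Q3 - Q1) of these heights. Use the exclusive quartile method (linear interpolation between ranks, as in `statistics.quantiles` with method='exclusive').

9.5

Step 1: Sort the data: [5, 11, 12, 17, 19, 19]
Step 2: n = 6
Step 3: Using the exclusive quartile method:
  Q1 = 9.5
  Q2 (median) = 14.5
  Q3 = 19
  IQR = Q3 - Q1 = 19 - 9.5 = 9.5
Step 4: IQR = 9.5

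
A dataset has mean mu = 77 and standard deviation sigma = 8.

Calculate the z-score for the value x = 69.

-1

Step 1: Recall the z-score formula: z = (x - mu) / sigma
Step 2: Substitute values: z = (69 - 77) / 8
Step 3: z = -8 / 8 = -1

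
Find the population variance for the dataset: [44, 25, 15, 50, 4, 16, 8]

267.551

Step 1: Compute the mean: (44 + 25 + 15 + 50 + 4 + 16 + 8) / 7 = 23.1429
Step 2: Compute squared deviations from the mean:
  (44 - 23.1429)^2 = 435.0204
  (25 - 23.1429)^2 = 3.449
  (15 - 23.1429)^2 = 66.3061
  (50 - 23.1429)^2 = 721.3061
  (4 - 23.1429)^2 = 366.449
  (16 - 23.1429)^2 = 51.0204
  (8 - 23.1429)^2 = 229.3061
Step 3: Sum of squared deviations = 1872.8571
Step 4: Population variance = 1872.8571 / 7 = 267.551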